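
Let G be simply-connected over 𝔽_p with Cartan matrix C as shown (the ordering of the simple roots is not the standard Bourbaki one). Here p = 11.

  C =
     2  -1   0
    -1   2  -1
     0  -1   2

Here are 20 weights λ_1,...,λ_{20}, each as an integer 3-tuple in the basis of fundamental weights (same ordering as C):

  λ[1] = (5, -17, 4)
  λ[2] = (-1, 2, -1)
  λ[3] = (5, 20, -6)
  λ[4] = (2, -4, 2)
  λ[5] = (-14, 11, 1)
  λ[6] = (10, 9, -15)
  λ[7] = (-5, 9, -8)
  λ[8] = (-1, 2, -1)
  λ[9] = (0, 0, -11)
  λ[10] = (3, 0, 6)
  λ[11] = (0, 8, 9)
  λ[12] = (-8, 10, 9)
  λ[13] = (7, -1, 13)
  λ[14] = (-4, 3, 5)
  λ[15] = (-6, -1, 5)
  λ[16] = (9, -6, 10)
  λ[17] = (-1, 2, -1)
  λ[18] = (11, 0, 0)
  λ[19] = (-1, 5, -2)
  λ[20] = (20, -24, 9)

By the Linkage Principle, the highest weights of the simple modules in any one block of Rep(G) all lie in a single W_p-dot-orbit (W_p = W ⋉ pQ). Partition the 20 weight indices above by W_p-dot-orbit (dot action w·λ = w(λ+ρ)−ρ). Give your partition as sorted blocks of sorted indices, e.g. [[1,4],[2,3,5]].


C ↔ A_3 under row/col permutation; |W(A_3)| = 24.

W_11-reps of the 20 weights in Ā_11 (same 3-coord order as C):

  1: (0, 5, 1);  2: (0, 3, 0);  3: (0, 5, 1);  4: (0, 3, 0);  5: (8, 1, 1);  6: (3, 1, 0);  7: (3, 1, 6);  8: (0, 3, 0);  9: (8, 1, 1);  10: (3, 1, 6);  11: (8, 1, 1);  12: (3, 1, 0);  13: (0, 3, 0);  14: (3, 1, 6);  15: (0, 5, 1);  16: (0, 5, 1);  17: (0, 3, 0);  18: (8, 1, 1);  19: (0, 5, 1);  20: (8, 1, 1)

The 20 indices split into 5 linkage classes (same alcove rep ⇔ same W_11-dot-orbit):

[[1, 3, 15, 16, 19], [2, 4, 8, 13, 17], [5, 9, 11, 18, 20], [6, 12], [7, 10, 14]]


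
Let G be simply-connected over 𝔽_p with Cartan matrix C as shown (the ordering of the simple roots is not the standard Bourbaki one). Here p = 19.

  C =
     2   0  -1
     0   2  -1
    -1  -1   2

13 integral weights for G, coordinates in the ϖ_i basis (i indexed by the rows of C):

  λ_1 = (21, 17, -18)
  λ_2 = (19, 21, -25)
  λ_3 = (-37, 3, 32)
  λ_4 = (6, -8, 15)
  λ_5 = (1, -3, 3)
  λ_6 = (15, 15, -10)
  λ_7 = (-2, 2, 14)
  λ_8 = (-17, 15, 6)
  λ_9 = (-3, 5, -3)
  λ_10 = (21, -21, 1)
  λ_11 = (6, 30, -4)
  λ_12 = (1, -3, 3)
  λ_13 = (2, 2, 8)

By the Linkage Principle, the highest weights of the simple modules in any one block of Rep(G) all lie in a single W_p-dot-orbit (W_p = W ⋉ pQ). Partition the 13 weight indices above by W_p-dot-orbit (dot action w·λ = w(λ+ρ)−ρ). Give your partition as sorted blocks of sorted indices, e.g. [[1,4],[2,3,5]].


C ↔ A_3 under row/col permutation; |W(A_3)| = 24.

Ā_19 reps of the 13 weights (A_3, coords as presented):

    λ_1+ρ ↦ (1, 3, 14)
    λ_2+ρ ↦ (1, 3, 14)
    λ_3+ρ ↦ (1, 3, 14)
    λ_4+ρ ↦ (3, 3, 9)
    λ_5+ρ ↦ (2, 2, 2)
    λ_6+ρ ↦ (3, 3, 9)
    λ_7+ρ ↦ (1, 3, 14)
    λ_8+ρ ↦ (3, 3, 9)
    λ_9+ρ ↦ (2, 2, 2)
    λ_10+ρ ↦ (1, 3, 14)
    λ_11+ρ ↦ (3, 3, 9)
    λ_12+ρ ↦ (2, 2, 2)
    λ_13+ρ ↦ (3, 3, 9)

3 distinct reps among the 13 weights ⇒ 3 W_19-linkage classes:

[[1, 2, 3, 7, 10], [4, 6, 8, 11, 13], [5, 9, 12]]


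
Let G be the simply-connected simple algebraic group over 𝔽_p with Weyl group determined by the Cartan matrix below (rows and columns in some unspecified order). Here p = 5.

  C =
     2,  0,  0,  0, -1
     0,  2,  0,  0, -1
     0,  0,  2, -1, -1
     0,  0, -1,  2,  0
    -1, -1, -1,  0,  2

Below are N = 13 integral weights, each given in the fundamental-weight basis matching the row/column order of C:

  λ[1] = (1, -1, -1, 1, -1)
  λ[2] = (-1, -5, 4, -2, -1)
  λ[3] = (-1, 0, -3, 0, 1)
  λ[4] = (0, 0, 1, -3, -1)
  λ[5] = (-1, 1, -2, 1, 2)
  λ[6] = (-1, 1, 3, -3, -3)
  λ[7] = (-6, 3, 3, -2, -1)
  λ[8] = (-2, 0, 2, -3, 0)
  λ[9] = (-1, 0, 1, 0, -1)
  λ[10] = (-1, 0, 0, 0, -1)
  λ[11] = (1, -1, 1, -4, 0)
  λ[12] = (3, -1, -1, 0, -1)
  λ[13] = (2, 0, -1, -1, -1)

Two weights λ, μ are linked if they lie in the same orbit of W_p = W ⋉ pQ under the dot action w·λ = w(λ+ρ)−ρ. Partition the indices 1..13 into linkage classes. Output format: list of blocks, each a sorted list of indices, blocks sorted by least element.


Type D_5, rank 5, |W|=1920; reorder rows/cols to standard.

λ_j+ρ reflected into Ā_5 (⟨·,θ^∨⟩≤5); 5-tuples as given:

  λ_1 → (2, 0, 0, 2, 0) · λ_2 → (4, 0, 0, 1, 0) · λ_3 → (0, 1, 1, 1, 0) · λ_4 → (1, 1, 0, 2, 0) · λ_5 → (1, 1, 0, 2, 0) · λ_6 → (2, 0, 0, 2, 0) · λ_7 → (0, 1, 1, 1, 0) · λ_8 → (1, 1, 0, 2, 0) · λ_9 → (0, 1, 1, 1, 0) · λ_10 → (0, 1, 1, 1, 0) · λ_11 → (2, 0, 0, 2, 0) · λ_12 → (4, 0, 0, 1, 0) · λ_13 → (3, 1, 0, 0, 0)

The 13 indices split into 5 linkage classes (same alcove rep ⇔ same W_5-dot-orbit):

[[1, 6, 11], [2, 12], [3, 7, 9, 10], [4, 5, 8], [13]]


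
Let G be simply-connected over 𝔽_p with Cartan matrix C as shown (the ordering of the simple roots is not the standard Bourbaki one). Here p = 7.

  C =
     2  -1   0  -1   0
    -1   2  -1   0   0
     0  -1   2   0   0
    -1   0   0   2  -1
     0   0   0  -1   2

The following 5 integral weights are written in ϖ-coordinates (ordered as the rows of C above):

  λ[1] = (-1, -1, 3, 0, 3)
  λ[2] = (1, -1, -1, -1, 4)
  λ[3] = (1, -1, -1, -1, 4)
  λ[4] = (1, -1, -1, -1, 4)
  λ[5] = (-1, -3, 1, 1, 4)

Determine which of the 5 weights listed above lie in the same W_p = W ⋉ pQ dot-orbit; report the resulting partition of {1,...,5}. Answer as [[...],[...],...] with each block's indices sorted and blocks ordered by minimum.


Cartan matrix: type A_5 (|W|=720); un-permuting the 5 rows.

Ā_7 reps of the 5 weights (A_5, coords as presented):

  λ_1+ρ ↦ (0, 0, 2, 1, 2);  λ_2+ρ ↦ (2, 0, 0, 0, 5);  λ_3+ρ ↦ (2, 0, 0, 0, 5);  λ_4+ρ ↦ (2, 0, 0, 0, 5);  λ_5+ρ ↦ (2, 0, 0, 0, 5)

These 5 weights hit 2 W_7-dot-orbits; sizes (1, 4):

[[1], [2, 3, 4, 5]]


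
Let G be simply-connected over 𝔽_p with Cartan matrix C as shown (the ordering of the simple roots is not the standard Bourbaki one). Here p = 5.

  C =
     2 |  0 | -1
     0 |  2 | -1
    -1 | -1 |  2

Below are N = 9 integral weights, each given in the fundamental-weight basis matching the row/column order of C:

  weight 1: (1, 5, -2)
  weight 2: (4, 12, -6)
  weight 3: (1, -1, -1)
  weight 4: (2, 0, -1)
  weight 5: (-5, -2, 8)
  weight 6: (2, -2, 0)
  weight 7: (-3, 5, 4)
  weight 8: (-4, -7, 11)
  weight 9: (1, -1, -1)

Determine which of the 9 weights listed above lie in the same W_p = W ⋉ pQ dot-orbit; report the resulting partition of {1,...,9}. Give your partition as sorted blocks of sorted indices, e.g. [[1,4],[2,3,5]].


Root system A_3: the 3×3 matrix C matches after relabeling.

λ_j+ρ reflected into Ā_5 (⟨·,θ^∨⟩≤5); 3-tuples as given:

  λ_1 → (1, 3, 0) · λ_2 → (2, 0, 0) · λ_3 → (2, 0, 0) · λ_4 → (3, 1, 0) · λ_5 → (0, 3, 1) · λ_6 → (3, 1, 0) · λ_7 → (3, 1, 0) · λ_8 → (2, 1, 1) · λ_9 → (2, 0, 0)

These 9 weights hit 5 W_5-dot-orbits; sizes (1, 3, 3, 1, 1):

[[1], [2, 3, 9], [4, 6, 7], [5], [8]]


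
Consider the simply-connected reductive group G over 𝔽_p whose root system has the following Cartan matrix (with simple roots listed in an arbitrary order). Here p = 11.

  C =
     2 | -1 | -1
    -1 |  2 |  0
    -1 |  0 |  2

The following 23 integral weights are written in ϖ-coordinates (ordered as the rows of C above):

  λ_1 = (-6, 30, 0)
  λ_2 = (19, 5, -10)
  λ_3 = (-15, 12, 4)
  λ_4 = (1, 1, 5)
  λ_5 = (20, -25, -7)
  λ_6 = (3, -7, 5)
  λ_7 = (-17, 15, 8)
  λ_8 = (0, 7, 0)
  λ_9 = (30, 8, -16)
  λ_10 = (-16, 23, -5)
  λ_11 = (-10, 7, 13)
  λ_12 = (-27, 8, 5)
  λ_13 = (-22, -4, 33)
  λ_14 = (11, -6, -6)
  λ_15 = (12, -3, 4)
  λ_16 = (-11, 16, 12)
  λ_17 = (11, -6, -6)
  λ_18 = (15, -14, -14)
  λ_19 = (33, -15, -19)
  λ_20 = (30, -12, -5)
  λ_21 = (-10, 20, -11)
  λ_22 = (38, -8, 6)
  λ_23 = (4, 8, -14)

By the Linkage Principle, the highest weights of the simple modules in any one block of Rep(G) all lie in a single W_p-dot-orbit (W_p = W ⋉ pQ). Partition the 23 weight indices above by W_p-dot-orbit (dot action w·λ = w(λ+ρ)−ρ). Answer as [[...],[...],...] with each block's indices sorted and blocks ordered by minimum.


Type A_3, rank 3, |W|=24; reorder rows/cols to standard.

λ_j+ρ reflected into Ā_11 (⟨·,θ^∨⟩≤11); 3-tuples as given:

  λ_1+ρ ↦ (2, 4, 4) · λ_2+ρ ↦ (4, 5, 2) · λ_3+ρ ↦ (2, 2, 6) · λ_4+ρ ↦ (2, 2, 6) · λ_5+ρ ↦ (2, 2, 6) · λ_6+ρ ↦ (2, 4, 4) · λ_7+ρ ↦ (4, 5, 2) · λ_8+ρ ↦ (1, 8, 1) · λ_9+ρ ↦ (2, 4, 2) · λ_10+ρ ↦ (2, 4, 2) · λ_11+ρ ↦ (6, 2, 2) · λ_12+ρ ↦ (4, 5, 2) · λ_13+ρ ↦ (1, 8, 1) · λ_14+ρ ↦ (2, 4, 4) · λ_15+ρ ↦ (4, 5, 2) · λ_16+ρ ↦ (2, 2, 6) · λ_17+ρ ↦ (2, 4, 4) · λ_18+ρ ↦ (6, 2, 2) · λ_19+ρ ↦ (2, 2, 6) · λ_20+ρ ↦ (4, 5, 2) · λ_21+ρ ↦ (1, 8, 1) · λ_22+ρ ↦ (2, 4, 4) · λ_23+ρ ↦ (6, 2, 2)

6 distinct reps among the 23 weights ⇒ 6 W_11-linkage classes:

[[1, 6, 14, 17, 22], [2, 7, 12, 15, 20], [3, 4, 5, 16, 19], [8, 13, 21], [9, 10], [11, 18, 23]]


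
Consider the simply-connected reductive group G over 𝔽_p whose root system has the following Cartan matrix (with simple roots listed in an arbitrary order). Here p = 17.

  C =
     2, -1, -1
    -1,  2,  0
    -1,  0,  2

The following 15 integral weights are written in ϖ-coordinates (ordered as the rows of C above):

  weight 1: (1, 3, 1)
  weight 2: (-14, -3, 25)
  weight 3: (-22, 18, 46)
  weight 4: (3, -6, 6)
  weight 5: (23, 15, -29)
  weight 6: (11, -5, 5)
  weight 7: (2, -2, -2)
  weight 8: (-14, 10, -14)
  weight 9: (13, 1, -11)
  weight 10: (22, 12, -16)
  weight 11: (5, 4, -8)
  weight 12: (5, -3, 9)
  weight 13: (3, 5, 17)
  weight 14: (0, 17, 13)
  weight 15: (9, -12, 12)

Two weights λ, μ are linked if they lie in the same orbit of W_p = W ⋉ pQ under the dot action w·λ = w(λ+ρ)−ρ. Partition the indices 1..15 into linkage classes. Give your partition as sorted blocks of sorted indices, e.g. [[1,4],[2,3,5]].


Root system A_3: the 3×3 matrix C matches after relabeling.

Alcove-folded reps (p=17, 15 weights, presented ϖ-order):

    λ_1+ρ ↦ (2, 4, 2)
    λ_2+ρ ↦ (2, 4, 2)
    λ_3+ρ ↦ (2, 4, 2)
    λ_4+ρ ↦ (1, 4, 6)
    λ_5+ρ ↦ (1, 4, 6)
    λ_6+ρ ↦ (8, 3, 5)
    λ_7+ρ ↦ (1, 1, 1)
    λ_8+ρ ↦ (2, 4, 2)
    λ_9+ρ ↦ (4, 2, 10)
    λ_10+ρ ↦ (2, 4, 2)
    λ_11+ρ ↦ (1, 4, 6)
    λ_12+ρ ↦ (4, 2, 10)
    λ_13+ρ ↦ (1, 4, 6)
    λ_14+ρ ↦ (1, 1, 1)
    λ_15+ρ ↦ (1, 4, 6)

Partition of {1..15} into 5 W_17-dot-orbits:

[[1, 2, 3, 8, 10], [4, 5, 11, 13, 15], [6], [7, 14], [9, 12]]


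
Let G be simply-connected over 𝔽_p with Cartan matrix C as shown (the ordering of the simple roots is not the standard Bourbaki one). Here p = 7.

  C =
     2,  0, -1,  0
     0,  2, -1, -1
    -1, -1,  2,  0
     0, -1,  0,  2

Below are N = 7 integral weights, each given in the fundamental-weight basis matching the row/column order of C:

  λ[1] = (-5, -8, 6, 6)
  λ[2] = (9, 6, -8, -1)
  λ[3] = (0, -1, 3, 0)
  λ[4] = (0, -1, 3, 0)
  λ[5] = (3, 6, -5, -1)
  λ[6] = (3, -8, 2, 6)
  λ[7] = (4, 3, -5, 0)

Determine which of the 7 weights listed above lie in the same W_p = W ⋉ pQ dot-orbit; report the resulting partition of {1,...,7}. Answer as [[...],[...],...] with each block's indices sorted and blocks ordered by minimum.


A_4 Cartan matrix, 4 simple roots permuted; ρ=(1,1,1,1).

W_7-reps of the 7 weights in Ā_7 (same 4-coord order as C):

  1: (0, 3, 4, 0) · 2: (0, 3, 4, 0) · 3: (1, 0, 4, 1) · 4: (1, 0, 4, 1) · 5: (0, 3, 4, 0) · 6: (0, 3, 4, 0) · 7: (1, 0, 4, 1)

Grouping the 7 weights by Ā_7-representative: 2 linkage classes.

[[1, 2, 5, 6], [3, 4, 7]]


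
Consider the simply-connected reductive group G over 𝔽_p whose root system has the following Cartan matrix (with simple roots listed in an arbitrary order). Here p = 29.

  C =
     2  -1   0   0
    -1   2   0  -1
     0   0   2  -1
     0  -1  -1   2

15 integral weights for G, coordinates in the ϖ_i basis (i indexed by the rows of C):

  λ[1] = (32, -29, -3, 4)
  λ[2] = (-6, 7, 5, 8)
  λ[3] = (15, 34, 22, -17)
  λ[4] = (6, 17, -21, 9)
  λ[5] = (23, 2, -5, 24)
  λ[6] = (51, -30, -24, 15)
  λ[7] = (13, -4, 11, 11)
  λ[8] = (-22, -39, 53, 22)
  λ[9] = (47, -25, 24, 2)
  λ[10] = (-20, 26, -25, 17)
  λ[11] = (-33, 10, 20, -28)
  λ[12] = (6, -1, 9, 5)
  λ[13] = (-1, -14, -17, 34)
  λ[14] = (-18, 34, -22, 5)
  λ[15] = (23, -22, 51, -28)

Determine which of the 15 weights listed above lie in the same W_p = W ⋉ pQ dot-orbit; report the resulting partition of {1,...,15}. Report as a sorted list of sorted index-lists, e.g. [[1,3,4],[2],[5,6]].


Dynkin diagram of C (from the 6 off-diagonal −1 entries): A_4.

Alcove-folded reps (p=29, 15 weights, presented ϖ-order):

  [1] (1, 3, 19, 2);  [2] (5, 3, 6, 9);  [3] (7, 0, 10, 6);  [4] (1, 8, 4, 10);  [5] (1, 3, 19, 2);  [6] (7, 0, 10, 6);  [7] (5, 3, 6, 9);  [8] (1, 8, 4, 10);  [9] (1, 3, 19, 2);  [10] (3, 2, 2, 6);  [11] (3, 2, 2, 6);  [12] (7, 0, 10, 6);  [13] (7, 0, 10, 6);  [14] (5, 3, 6, 9);  [15] (1, 3, 19, 2)

Grouping the 15 weights by Ā_29-representative: 5 linkage classes.

[[1, 5, 9, 15], [2, 7, 14], [3, 6, 12, 13], [4, 8], [10, 11]]


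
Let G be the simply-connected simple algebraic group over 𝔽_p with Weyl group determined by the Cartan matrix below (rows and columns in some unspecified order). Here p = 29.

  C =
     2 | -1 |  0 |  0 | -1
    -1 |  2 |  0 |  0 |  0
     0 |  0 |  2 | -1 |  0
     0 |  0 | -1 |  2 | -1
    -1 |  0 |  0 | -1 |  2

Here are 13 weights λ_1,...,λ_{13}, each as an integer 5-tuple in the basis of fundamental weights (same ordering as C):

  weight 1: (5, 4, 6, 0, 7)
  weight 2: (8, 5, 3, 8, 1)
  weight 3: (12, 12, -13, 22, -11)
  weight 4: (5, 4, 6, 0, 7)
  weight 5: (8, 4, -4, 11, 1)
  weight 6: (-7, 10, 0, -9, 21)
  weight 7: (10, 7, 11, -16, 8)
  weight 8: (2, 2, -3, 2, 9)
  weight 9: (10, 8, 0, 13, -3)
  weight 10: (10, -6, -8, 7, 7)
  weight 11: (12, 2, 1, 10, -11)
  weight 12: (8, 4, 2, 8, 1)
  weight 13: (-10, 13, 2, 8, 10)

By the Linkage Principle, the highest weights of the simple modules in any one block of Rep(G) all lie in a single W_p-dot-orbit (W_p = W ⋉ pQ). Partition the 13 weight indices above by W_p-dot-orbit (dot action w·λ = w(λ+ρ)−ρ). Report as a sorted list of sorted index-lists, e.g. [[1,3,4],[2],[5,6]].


Cartan matrix: type A_5 (|W|=720); un-permuting the 5 rows.

Each λ_j+ρ reduced to Ā_29; 5-tuples below use C's row order:

  1: (6, 5, 7, 1, 8);  2: (9, 5, 3, 9, 2);  3: (3, 3, 2, 1, 10);  4: (6, 5, 7, 1, 8);  5: (9, 5, 3, 9, 2);  6: (6, 5, 7, 1, 8);  7: (5, 8, 3, 6, 6);  8: (3, 3, 2, 1, 10);  9: (9, 5, 3, 9, 2);  10: (6, 5, 7, 1, 8);  11: (3, 3, 2, 1, 10);  12: (9, 5, 3, 9, 2);  13: (9, 5, 3, 9, 2)

Grouping the 13 weights by Ā_29-representative: 4 linkage classes.

[[1, 4, 6, 10], [2, 5, 9, 12, 13], [3, 8, 11], [7]]


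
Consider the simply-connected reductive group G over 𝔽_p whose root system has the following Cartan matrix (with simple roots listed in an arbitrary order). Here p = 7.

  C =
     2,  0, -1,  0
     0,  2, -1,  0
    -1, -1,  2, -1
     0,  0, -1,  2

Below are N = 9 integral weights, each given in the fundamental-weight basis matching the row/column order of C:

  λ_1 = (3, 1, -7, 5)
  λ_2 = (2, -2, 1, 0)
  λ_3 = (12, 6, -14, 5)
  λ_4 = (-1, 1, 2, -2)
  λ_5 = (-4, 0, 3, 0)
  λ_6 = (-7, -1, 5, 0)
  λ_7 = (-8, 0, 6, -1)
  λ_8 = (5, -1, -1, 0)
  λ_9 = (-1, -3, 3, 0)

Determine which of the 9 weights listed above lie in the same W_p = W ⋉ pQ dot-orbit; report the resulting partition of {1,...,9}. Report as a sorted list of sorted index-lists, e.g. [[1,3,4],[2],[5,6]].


Type D_4, rank 4, |W|=192; reorder rows/cols to standard.

Each λ_j+ρ reduced to Ā_7; 4-tuples below use C's row order:

  λ_1 → (2, 4, 0, 0) · λ_2 → (3, 1, 1, 1) · λ_3 → (6, 0, 0, 1) · λ_4 → (0, 2, 2, 1) · λ_5 → (3, 1, 1, 1) · λ_6 → (6, 0, 0, 1) · λ_7 → (6, 0, 0, 1) · λ_8 → (6, 0, 0, 1) · λ_9 → (0, 2, 2, 1)

Grouping the 9 weights by Ā_7-representative: 4 linkage classes.

[[1], [2, 5], [3, 6, 7, 8], [4, 9]]


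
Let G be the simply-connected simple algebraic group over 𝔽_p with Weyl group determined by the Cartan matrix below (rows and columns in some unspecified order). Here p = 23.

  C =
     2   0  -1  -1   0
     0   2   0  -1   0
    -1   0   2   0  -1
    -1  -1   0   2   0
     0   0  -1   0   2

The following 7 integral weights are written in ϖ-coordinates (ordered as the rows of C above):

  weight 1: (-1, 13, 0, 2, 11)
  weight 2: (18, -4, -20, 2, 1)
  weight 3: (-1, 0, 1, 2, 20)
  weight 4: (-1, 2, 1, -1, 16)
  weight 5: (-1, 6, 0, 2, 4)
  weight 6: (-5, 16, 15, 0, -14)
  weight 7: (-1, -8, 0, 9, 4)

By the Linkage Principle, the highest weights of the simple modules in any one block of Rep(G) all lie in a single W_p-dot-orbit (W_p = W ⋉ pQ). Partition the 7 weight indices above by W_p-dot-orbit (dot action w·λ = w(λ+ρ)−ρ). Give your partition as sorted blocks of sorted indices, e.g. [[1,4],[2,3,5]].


A_5 Cartan matrix, 5 simple roots permuted; ρ=(1,1,1,1,1).

Each λ_j+ρ reduced to Ā_23; 5-tuples below use C's row order:

    [1] (0, 7, 1, 3, 5)
    [2] (0, 3, 2, 0, 17)
    [3] (0, 3, 2, 0, 17)
    [4] (0, 3, 2, 0, 17)
    [5] (0, 7, 1, 3, 5)
    [6] (0, 7, 1, 3, 5)
    [7] (0, 7, 1, 3, 5)

Partition of {1..7} into 2 W_23-dot-orbits:

[[1, 5, 6, 7], [2, 3, 4]]


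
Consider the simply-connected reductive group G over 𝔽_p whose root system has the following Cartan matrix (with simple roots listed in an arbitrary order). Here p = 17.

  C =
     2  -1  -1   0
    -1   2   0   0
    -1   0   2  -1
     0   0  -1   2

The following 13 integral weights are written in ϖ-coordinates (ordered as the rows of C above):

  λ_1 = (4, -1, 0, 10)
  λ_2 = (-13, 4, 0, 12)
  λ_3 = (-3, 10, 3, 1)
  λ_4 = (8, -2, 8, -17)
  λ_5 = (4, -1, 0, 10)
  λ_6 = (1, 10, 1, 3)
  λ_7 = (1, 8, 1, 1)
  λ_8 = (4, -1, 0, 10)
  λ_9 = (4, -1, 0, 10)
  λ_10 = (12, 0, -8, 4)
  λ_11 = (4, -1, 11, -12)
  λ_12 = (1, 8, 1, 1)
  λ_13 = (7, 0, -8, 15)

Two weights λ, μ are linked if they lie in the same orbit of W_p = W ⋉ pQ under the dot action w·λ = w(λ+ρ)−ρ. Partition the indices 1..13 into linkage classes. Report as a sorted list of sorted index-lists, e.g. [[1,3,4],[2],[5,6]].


Cartan matrix: type A_4 (|W|=120); un-permuting the 4 rows.

Folding the 13 weights λ_j+ρ into Ā_17 (reps in the given 4-coord order):

    λ_1 → (5, 0, 1, 11)
    λ_2 → (6, 1, 5, 2)
    λ_3 → (2, 9, 2, 2)
    λ_4 → (1, 0, 7, 8)
    λ_5 → (5, 0, 1, 11)
    λ_6 → (2, 9, 2, 2)
    λ_7 → (2, 9, 2, 2)
    λ_8 → (5, 0, 1, 11)
    λ_9 → (5, 0, 1, 11)
    λ_10 → (6, 1, 5, 2)
    λ_11 → (5, 0, 1, 11)
    λ_12 → (2, 9, 2, 2)
    λ_13 → (1, 0, 7, 8)

Partition of {1..13} into 4 W_17-dot-orbits:

[[1, 5, 8, 9, 11], [2, 10], [3, 6, 7, 12], [4, 13]]


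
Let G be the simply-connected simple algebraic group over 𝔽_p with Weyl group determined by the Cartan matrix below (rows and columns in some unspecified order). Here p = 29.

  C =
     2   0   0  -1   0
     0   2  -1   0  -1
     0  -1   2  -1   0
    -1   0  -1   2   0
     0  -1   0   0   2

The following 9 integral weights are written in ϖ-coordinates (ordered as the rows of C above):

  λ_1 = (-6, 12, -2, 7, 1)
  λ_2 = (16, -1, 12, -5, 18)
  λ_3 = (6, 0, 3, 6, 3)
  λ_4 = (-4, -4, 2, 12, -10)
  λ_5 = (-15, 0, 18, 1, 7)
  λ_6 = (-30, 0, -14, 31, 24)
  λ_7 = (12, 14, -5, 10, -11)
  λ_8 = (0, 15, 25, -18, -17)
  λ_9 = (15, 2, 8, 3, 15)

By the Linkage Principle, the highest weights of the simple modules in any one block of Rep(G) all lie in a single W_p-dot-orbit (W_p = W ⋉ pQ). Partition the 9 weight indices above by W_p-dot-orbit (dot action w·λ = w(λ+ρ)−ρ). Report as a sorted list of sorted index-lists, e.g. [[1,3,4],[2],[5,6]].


Type A_5, rank 5, |W|=720; reorder rows/cols to standard.

Ā_29 reps of the 9 weights (A_5, coords as presented):

  1: (5, 12, 1, 2, 2);  2: (3, 0, 9, 1, 3);  3: (7, 1, 4, 7, 4);  4: (3, 0, 9, 1, 3);  5: (1, 1, 7, 12, 7);  6: (3, 0, 9, 1, 3);  7: (7, 1, 4, 7, 4);  8: (3, 0, 9, 1, 3);  9: (3, 0, 9, 1, 3)

The 9 indices split into 4 linkage classes (same alcove rep ⇔ same W_29-dot-orbit):

[[1], [2, 4, 6, 8, 9], [3, 7], [5]]


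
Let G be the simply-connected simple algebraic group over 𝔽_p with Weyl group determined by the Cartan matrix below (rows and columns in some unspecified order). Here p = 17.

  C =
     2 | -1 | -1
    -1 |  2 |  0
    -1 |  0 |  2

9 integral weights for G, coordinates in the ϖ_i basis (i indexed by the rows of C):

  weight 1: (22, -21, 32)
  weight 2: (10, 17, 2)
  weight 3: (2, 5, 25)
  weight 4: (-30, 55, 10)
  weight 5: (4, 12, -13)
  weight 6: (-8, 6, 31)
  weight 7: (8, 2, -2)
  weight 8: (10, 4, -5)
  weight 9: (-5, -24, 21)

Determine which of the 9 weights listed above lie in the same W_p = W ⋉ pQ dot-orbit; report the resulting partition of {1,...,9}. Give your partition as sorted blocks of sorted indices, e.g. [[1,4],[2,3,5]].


A_3 Cartan matrix, 3 simple roots permuted; ρ=(1,1,1).

W_17-reps of the 9 weights in Ā_17 (same 3-coord order as C):

    [1] (1, 2, 11)
    [2] (1, 2, 11)
    [3] (8, 3, 1)
    [4] (7, 5, 4)
    [5] (7, 5, 4)
    [6] (8, 7, 2)
    [7] (8, 3, 1)
    [8] (7, 5, 4)
    [9] (7, 5, 4)

Grouping the 9 weights by Ā_17-representative: 4 linkage classes.

[[1, 2], [3, 7], [4, 5, 8, 9], [6]]


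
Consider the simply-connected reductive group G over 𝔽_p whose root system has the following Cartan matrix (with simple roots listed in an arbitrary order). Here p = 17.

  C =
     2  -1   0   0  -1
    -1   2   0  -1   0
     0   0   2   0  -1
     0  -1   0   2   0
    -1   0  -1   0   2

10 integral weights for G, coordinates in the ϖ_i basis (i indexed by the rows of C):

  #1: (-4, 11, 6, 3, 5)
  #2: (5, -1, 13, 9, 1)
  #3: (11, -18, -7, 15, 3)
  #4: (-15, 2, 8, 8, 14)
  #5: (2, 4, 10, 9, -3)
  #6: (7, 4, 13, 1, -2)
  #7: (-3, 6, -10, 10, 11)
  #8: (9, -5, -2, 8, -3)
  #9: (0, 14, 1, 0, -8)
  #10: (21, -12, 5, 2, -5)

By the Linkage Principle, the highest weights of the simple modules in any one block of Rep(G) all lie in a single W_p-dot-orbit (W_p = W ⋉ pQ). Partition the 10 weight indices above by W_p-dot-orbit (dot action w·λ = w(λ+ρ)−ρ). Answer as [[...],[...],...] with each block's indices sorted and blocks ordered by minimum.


Dynkin diagram of C (from the 8 off-diagonal −1 entries): A_5.

Each λ_j+ρ reduced to Ā_17; 5-tuples below use C's row order:

    λ_1+ρ ↦ (3, 4, 2, 5, 1)
    λ_2+ρ ↦ (1, 5, 1, 0, 1)
    λ_3+ρ ↦ (2, 9, 1, 1, 4)
    λ_4+ρ ↦ (3, 4, 2, 5, 1)
    λ_5+ρ ↦ (1, 5, 1, 0, 1)
    λ_6+ρ ↦ (3, 4, 2, 5, 1)
    λ_7+ρ ↦ (1, 5, 1, 0, 1)
    λ_8+ρ ↦ (3, 4, 2, 5, 1)
    λ_9+ρ ↦ (2, 9, 1, 1, 4)
    λ_10+ρ ↦ (6, 3, 4, 1, 1)

Partition of {1..10} into 4 W_17-dot-orbits:

[[1, 4, 6, 8], [2, 5, 7], [3, 9], [10]]


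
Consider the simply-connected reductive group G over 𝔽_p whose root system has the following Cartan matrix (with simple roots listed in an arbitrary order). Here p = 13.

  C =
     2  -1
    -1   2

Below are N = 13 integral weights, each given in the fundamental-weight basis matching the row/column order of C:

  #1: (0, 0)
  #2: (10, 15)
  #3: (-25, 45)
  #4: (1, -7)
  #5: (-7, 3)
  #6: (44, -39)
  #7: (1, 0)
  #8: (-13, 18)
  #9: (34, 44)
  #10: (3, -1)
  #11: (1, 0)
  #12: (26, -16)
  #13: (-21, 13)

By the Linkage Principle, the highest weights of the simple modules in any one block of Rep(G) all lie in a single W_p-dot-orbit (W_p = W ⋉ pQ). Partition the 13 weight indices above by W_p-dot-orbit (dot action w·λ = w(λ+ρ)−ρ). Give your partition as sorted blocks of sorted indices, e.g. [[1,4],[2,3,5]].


A_2 Cartan matrix, 2 simple roots permuted; ρ=(1,1).

Ā_13 reps of the 13 weights (A_2, coords as presented):

    1: (1, 1)
    2: (2, 1)
    3: (4, 2)
    4: (4, 2)
    5: (4, 2)
    6: (6, 1)
    7: (2, 1)
    8: (6, 1)
    9: (4, 2)
    10: (4, 0)
    11: (2, 1)
    12: (1, 1)
    13: (6, 1)

The 13 indices split into 5 linkage classes (same alcove rep ⇔ same W_13-dot-orbit):

[[1, 12], [2, 7, 11], [3, 4, 5, 9], [6, 8, 13], [10]]


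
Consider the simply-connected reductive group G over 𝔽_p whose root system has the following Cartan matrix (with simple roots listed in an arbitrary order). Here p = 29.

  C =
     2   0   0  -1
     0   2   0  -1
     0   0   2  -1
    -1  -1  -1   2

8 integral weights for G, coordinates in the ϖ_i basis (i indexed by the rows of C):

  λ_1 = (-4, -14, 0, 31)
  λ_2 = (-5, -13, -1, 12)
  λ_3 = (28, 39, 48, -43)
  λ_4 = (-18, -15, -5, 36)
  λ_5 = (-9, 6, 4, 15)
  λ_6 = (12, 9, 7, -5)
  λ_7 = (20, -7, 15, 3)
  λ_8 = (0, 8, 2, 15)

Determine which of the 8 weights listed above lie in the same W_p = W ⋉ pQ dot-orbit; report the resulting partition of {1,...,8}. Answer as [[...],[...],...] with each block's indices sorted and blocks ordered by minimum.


Type D_4, rank 4, |W|=192; reorder rows/cols to standard.

λ_j+ρ reflected into Ā_29 (⟨·,θ^∨⟩≤29); 4-tuples as given:

  1: (1, 9, 3, 0) · 2: (1, 9, 3, 0) · 3: (11, 0, 5, 2) · 4: (9, 6, 4, 4) · 5: (8, 7, 5, 1) · 6: (9, 6, 4, 4) · 7: (9, 6, 4, 4) · 8: (1, 9, 3, 0)

Partition of {1..8} into 4 W_29-dot-orbits:

[[1, 2, 8], [3], [4, 6, 7], [5]]


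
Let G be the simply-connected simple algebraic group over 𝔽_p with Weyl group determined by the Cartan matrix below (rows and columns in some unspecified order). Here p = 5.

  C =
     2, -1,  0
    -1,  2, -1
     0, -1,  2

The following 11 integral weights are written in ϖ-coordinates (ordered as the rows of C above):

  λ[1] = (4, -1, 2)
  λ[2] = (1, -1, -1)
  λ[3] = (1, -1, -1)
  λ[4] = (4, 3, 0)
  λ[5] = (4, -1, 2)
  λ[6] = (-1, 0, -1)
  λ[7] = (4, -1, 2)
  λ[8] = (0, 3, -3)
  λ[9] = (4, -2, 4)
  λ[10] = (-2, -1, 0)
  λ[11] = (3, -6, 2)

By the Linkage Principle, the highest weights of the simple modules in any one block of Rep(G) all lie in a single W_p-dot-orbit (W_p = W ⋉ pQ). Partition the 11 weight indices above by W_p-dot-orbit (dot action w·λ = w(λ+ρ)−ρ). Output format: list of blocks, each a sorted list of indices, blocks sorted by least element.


Dynkin diagram of C (from the 4 off-diagonal −1 entries): A_3.

λ_j+ρ reflected into Ā_5 (⟨·,θ^∨⟩≤5); 3-tuples as given:

  1: (2, 0, 0) · 2: (2, 0, 0) · 3: (2, 0, 0) · 4: (0, 0, 4) · 5: (2, 0, 0) · 6: (0, 1, 0) · 7: (2, 0, 0) · 8: (1, 2, 2) · 9: (0, 1, 0) · 10: (0, 1, 0) · 11: (1, 2, 2)

4 distinct reps among the 11 weights ⇒ 4 W_5-linkage classes:

[[1, 2, 3, 5, 7], [4], [6, 9, 10], [8, 11]]


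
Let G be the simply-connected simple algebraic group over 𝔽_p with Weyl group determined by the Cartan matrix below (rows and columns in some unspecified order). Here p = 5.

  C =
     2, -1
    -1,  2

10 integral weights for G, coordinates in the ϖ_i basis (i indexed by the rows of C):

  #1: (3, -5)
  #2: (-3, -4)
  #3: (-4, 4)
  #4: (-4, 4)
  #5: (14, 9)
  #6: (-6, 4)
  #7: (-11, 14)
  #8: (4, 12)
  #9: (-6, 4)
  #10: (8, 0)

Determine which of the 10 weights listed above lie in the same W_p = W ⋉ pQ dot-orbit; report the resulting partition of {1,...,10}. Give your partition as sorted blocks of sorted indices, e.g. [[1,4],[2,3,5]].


Type A_2, rank 2, |W|=6; reorder rows/cols to standard.

Alcove-folded reps (p=5, 10 weights, presented ϖ-order):

    1: (0, 4)
    2: (3, 2)
    3: (3, 2)
    4: (3, 2)
    5: (5, 0)
    6: (5, 0)
    7: (5, 0)
    8: (3, 2)
    9: (5, 0)
    10: (0, 4)

3 distinct reps among the 10 weights ⇒ 3 W_5-linkage classes:

[[1, 10], [2, 3, 4, 8], [5, 6, 7, 9]]


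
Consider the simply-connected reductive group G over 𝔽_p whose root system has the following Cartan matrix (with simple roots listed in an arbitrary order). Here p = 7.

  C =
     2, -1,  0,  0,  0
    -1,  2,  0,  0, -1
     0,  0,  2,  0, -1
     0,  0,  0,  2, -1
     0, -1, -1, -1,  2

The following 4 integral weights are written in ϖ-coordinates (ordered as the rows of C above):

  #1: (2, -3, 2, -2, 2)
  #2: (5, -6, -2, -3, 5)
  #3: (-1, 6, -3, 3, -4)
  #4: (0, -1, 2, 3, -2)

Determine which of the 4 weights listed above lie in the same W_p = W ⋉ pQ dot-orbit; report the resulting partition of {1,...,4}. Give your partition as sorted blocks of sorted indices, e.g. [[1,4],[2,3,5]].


Root system D_5: the 5×5 matrix C matches after relabeling.

Alcove-folded reps (p=7, 4 weights, presented ϖ-order):

  λ_1+ρ ↦ (1, 0, 3, 1, 0);  λ_2+ρ ↦ (1, 0, 1, 0, 1);  λ_3+ρ ↦ (1, 0, 3, 1, 0);  λ_4+ρ ↦ (0, 1, 2, 3, 0)

Linkage partition of the 4 weights (3 classes, p=7):

[[1, 3], [2], [4]]


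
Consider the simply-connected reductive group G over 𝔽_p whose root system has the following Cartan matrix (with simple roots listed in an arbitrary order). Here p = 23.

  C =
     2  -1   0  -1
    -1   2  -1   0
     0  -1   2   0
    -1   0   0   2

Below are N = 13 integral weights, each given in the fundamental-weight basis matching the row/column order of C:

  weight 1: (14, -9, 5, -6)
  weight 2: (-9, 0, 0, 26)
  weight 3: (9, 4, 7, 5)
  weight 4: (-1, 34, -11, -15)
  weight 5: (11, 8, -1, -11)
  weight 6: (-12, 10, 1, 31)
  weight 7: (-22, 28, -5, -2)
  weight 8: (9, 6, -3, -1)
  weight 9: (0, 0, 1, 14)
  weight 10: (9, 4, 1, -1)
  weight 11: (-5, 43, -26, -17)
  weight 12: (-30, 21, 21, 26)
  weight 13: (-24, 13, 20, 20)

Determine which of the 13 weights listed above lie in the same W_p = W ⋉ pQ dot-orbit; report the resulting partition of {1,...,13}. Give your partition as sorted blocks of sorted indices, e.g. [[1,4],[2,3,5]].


Type A_4, rank 4, |W|=120; reorder rows/cols to standard.

Alcove-folded reps (p=23, 13 weights, presented ϖ-order):

  [1] (2, 6, 2, 5)
  [2] (1, 1, 2, 15)
  [3] (10, 5, 2, 0)
  [4] (2, 9, 0, 10)
  [5] (2, 9, 0, 10)
  [6] (2, 9, 0, 10)
  [7] (1, 1, 2, 15)
  [8] (10, 5, 2, 0)
  [9] (1, 1, 2, 15)
  [10] (10, 5, 2, 0)
  [11] (1, 1, 2, 15)
  [12] (1, 1, 2, 15)
  [13] (2, 9, 0, 10)

The 13 indices split into 4 linkage classes (same alcove rep ⇔ same W_23-dot-orbit):

[[1], [2, 7, 9, 11, 12], [3, 8, 10], [4, 5, 6, 13]]


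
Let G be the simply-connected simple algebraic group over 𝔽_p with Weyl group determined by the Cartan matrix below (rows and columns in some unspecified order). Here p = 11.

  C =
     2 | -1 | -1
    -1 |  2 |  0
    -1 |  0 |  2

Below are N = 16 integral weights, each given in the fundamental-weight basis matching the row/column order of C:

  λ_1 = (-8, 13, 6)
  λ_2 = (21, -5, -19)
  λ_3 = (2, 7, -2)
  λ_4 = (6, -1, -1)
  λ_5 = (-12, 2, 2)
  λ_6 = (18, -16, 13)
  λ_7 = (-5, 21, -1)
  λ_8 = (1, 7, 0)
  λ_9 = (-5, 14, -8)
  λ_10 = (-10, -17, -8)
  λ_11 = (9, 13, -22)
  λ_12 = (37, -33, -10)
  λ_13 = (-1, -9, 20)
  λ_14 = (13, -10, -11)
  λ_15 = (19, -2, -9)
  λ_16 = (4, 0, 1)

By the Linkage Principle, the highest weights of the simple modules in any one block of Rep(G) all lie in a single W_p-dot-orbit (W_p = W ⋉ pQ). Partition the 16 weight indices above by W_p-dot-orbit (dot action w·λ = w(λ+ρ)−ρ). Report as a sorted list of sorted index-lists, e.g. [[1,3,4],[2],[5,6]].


Cartan matrix: type A_3 (|W|=24); un-permuting the 3 rows.

W_11-reps of the 16 weights in Ā_11 (same 3-coord order as C):

    λ_1+ρ ↦ (4, 4, 3)
    λ_2+ρ ↦ (7, 0, 0)
    λ_3+ρ ↦ (2, 8, 1)
    λ_4+ρ ↦ (7, 0, 0)
    λ_5+ρ ↦ (5, 3, 3)
    λ_6+ρ ↦ (4, 4, 3)
    λ_7+ρ ↦ (7, 0, 0)
    λ_8+ρ ↦ (2, 8, 1)
    λ_9+ρ ↦ (7, 0, 0)
    λ_10+ρ ↦ (5, 1, 2)
    λ_11+ρ ↦ (2, 8, 1)
    λ_12+ρ ↦ (5, 1, 2)
    λ_13+ρ ↦ (2, 8, 1)
    λ_14+ρ ↦ (5, 1, 2)
    λ_15+ρ ↦ (2, 8, 1)
    λ_16+ρ ↦ (5, 1, 2)

Grouping the 16 weights by Ā_11-representative: 5 linkage classes.

[[1, 6], [2, 4, 7, 9], [3, 8, 11, 13, 15], [5], [10, 12, 14, 16]]


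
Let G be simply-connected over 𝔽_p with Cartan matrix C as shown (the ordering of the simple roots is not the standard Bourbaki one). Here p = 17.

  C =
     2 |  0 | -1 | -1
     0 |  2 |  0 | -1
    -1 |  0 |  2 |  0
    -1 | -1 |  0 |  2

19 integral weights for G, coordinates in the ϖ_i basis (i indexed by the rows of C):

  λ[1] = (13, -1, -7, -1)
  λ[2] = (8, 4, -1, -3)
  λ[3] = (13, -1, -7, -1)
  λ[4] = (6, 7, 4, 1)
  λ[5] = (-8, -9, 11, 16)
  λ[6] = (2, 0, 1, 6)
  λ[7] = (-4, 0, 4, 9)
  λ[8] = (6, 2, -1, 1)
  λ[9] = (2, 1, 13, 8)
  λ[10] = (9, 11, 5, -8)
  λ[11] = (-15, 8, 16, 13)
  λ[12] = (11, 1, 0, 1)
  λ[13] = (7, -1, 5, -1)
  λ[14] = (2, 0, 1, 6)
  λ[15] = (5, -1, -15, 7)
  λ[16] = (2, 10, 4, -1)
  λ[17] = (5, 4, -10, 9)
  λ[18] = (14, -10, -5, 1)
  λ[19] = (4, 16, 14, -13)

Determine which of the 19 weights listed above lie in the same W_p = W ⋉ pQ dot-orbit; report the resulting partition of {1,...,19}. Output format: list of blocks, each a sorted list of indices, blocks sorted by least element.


C ↔ A_4 under row/col permutation; |W(A_4)| = 120.

Ā_17 reps of the 19 weights (A_4, coords as presented):

  [1] (8, 0, 6, 0);  [2] (7, 3, 0, 2);  [3] (8, 0, 6, 0);  [4] (7, 3, 0, 2);  [5] (7, 3, 0, 2);  [6] (3, 1, 2, 7);  [7] (3, 1, 2, 7);  [8] (7, 3, 0, 2);  [9] (3, 9, 3, 0);  [10] (3, 1, 2, 7);  [11] (8, 0, 6, 0);  [12] (12, 2, 1, 2);  [13] (8, 0, 6, 0);  [14] (3, 1, 2, 7);  [15] (8, 0, 6, 0);  [16] (3, 9, 3, 0);  [17] (3, 1, 2, 7);  [18] (4, 2, 4, 7);  [19] (7, 3, 0, 2)

These 19 weights hit 6 W_17-dot-orbits; sizes (5, 5, 5, 2, 1, 1):

[[1, 3, 11, 13, 15], [2, 4, 5, 8, 19], [6, 7, 10, 14, 17], [9, 16], [12], [18]]


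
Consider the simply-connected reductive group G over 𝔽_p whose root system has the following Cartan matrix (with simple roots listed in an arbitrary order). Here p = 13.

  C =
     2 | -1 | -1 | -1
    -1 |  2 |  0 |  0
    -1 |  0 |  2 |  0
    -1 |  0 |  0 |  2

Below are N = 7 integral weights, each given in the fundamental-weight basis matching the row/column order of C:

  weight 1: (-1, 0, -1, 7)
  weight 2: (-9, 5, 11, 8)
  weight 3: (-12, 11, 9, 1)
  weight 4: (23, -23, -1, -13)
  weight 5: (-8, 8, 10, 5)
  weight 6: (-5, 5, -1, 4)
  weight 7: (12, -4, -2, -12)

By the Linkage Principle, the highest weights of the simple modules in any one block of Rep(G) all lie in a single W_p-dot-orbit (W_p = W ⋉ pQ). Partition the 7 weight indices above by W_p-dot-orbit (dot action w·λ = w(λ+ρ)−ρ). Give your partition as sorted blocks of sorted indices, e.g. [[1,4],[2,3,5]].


Dynkin diagram of C (from the 6 off-diagonal −1 entries): D_4.

Each λ_j+ρ reduced to Ā_13; 4-tuples below use C's row order:

  1: (0, 1, 0, 8) · 2: (0, 2, 4, 1) · 3: (1, 1, 1, 9) · 4: (1, 1, 1, 9) · 5: (0, 2, 4, 1) · 6: (0, 2, 4, 1) · 7: (1, 1, 1, 9)

Partition of {1..7} into 3 W_13-dot-orbits:

[[1], [2, 5, 6], [3, 4, 7]]


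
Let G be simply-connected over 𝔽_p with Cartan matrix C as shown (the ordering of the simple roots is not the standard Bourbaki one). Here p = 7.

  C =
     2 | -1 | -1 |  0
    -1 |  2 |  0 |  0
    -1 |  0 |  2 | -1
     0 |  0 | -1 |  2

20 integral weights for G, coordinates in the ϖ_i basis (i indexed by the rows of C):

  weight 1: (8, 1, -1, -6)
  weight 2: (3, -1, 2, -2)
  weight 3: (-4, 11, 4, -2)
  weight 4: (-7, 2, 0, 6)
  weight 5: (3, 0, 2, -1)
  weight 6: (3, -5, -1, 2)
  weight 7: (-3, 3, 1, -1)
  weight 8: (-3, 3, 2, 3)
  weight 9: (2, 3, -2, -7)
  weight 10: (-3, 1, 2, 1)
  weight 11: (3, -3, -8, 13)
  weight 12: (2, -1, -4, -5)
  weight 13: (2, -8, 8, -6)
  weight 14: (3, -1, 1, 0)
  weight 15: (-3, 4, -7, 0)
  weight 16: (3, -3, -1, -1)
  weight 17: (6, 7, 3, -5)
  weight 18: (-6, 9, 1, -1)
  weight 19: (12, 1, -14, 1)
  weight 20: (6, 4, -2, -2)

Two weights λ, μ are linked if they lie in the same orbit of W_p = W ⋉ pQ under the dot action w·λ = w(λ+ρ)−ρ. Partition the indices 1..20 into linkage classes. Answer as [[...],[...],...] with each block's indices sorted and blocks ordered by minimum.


Type A_4, rank 4, |W|=120; reorder rows/cols to standard.

Ā_7 reps of the 20 weights (A_4, coords as presented):

  [1] (2, 0, 1, 2);  [2] (4, 0, 2, 1);  [3] (2, 0, 3, 1);  [4] (2, 0, 3, 1);  [5] (4, 0, 2, 1);  [6] (0, 4, 0, 3);  [7] (2, 2, 0, 0);  [8] (2, 0, 1, 2);  [9] (4, 0, 2, 1);  [10] (2, 0, 1, 2);  [11] (2, 2, 0, 0);  [12] (0, 4, 0, 3);  [13] (2, 2, 0, 0);  [14] (4, 0, 2, 1);  [15] (2, 0, 3, 1);  [16] (2, 2, 0, 0);  [17] (4, 0, 2, 1);  [18] (2, 2, 0, 0);  [19] (2, 0, 3, 1);  [20] (2, 0, 3, 1)

Linkage partition of the 20 weights (5 classes, p=7):

[[1, 8, 10], [2, 5, 9, 14, 17], [3, 4, 15, 19, 20], [6, 12], [7, 11, 13, 16, 18]]


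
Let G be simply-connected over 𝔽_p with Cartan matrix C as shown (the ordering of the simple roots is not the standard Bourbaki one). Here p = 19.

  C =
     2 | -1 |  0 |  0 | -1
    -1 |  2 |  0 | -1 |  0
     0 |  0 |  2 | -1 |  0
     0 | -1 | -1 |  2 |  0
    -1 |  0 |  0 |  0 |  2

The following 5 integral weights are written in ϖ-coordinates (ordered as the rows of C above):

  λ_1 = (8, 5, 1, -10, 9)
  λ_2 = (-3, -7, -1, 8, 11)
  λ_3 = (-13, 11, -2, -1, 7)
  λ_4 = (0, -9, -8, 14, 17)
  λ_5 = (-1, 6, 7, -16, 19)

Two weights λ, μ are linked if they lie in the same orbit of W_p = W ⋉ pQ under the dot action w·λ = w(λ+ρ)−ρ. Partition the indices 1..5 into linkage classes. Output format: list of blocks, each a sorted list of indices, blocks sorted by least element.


C ↔ A_5 under row/col permutation; |W(A_5)| = 720.

Folding the 5 weights λ_j+ρ into Ā_19 (reps in the given 5-coord order):

  [1] (6, 2, 0, 1, 4);  [2] (6, 2, 0, 1, 4);  [3] (7, 1, 0, 0, 4);  [4] (7, 1, 0, 0, 4);  [5] (7, 1, 0, 0, 4)

Linkage partition of the 5 weights (2 classes, p=19):

[[1, 2], [3, 4, 5]]


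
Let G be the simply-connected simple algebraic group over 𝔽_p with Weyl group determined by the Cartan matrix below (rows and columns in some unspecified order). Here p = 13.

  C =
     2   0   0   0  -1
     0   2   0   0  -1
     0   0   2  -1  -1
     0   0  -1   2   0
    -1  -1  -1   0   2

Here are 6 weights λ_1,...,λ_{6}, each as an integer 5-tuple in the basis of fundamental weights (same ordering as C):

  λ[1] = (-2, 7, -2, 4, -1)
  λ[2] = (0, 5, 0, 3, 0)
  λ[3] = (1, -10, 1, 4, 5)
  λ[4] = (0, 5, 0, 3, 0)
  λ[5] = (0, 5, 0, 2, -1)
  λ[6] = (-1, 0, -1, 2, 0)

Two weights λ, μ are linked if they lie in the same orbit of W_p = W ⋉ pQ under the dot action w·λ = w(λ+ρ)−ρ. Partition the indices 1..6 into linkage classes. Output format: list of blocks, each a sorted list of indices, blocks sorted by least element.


Dynkin diagram of C (from the 8 off-diagonal −1 entries): D_5.

W_13-reps of the 6 weights in Ā_13 (same 5-coord order as C):

  [1] (1, 6, 1, 3, 0)
  [2] (1, 6, 1, 3, 0)
  [3] (1, 6, 1, 3, 0)
  [4] (1, 6, 1, 3, 0)
  [5] (1, 6, 1, 3, 0)
  [6] (0, 1, 0, 3, 1)

The 6 indices split into 2 linkage classes (same alcove rep ⇔ same W_13-dot-orbit):

[[1, 2, 3, 4, 5], [6]]


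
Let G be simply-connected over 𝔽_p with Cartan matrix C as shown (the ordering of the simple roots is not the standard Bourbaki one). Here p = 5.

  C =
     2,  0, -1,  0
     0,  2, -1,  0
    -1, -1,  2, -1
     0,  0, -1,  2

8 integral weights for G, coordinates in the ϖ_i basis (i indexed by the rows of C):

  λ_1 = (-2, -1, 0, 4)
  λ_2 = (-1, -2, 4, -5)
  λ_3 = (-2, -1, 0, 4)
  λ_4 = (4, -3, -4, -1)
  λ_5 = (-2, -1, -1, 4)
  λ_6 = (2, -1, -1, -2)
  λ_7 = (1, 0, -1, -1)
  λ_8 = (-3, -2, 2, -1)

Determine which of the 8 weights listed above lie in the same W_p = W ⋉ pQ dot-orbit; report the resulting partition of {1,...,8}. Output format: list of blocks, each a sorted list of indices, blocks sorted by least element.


C ↔ D_4 under row/col permutation; |W(D_4)| = 192.

Alcove-folded reps (p=5, 8 weights, presented ϖ-order):

  [1] (0, 1, 0, 4)
  [2] (0, 1, 0, 4)
  [3] (0, 1, 0, 4)
  [4] (3, 0, 0, 2)
  [5] (0, 1, 0, 4)
  [6] (2, 1, 0, 0)
  [7] (2, 1, 0, 0)
  [8] (2, 1, 0, 0)

These 8 weights hit 3 W_5-dot-orbits; sizes (4, 1, 3):

[[1, 2, 3, 5], [4], [6, 7, 8]]


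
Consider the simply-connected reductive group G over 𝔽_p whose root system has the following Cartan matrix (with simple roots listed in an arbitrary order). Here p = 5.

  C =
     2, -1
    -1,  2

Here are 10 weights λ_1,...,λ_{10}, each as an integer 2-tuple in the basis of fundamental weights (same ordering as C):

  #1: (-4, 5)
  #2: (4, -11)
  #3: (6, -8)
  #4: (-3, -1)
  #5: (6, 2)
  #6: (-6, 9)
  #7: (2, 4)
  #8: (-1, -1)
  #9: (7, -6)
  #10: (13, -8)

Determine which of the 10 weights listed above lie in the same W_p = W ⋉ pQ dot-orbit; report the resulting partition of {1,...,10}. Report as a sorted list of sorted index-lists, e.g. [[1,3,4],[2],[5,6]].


Root system A_2: the 2×2 matrix C matches after relabeling.

λ_j+ρ reflected into Ā_5 (⟨·,θ^∨⟩≤5); 2-tuples as given:

  λ_1 → (2, 2);  λ_2 → (0, 0);  λ_3 → (2, 3);  λ_4 → (0, 2);  λ_5 → (0, 2);  λ_6 → (0, 0);  λ_7 → (0, 2);  λ_8 → (0, 0);  λ_9 → (0, 2);  λ_10 → (2, 2)

The 10 indices split into 4 linkage classes (same alcove rep ⇔ same W_5-dot-orbit):

[[1, 10], [2, 6, 8], [3], [4, 5, 7, 9]]
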